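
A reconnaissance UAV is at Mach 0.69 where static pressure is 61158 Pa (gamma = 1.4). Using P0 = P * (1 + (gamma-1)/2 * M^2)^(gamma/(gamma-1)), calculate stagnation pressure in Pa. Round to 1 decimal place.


Step 1: (gamma-1)/2 * M^2 = 0.2 * 0.4761 = 0.09522
Step 2: 1 + 0.09522 = 1.09522
Step 3: Exponent gamma/(gamma-1) = 3.5
Step 4: P0 = 61158 * 1.09522^3.5 = 84083.0 Pa

84083.0


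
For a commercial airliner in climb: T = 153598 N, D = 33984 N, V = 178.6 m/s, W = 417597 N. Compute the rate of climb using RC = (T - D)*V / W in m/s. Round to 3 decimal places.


Step 1: Excess thrust = T - D = 153598 - 33984 = 119614 N
Step 2: Excess power = 119614 * 178.6 = 21363060.4 W
Step 3: RC = 21363060.4 / 417597 = 51.157 m/s

51.157


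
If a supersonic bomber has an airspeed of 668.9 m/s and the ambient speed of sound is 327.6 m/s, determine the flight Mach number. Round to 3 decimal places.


Step 1: M = V / a = 668.9 / 327.6
Step 2: M = 2.042

2.042


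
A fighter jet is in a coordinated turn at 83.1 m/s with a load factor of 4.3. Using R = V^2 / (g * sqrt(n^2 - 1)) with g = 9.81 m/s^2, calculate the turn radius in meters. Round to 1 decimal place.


Step 1: V^2 = 83.1^2 = 6905.61
Step 2: n^2 - 1 = 4.3^2 - 1 = 17.49
Step 3: sqrt(17.49) = 4.182105
Step 4: R = 6905.61 / (9.81 * 4.182105) = 168.3 m

168.3


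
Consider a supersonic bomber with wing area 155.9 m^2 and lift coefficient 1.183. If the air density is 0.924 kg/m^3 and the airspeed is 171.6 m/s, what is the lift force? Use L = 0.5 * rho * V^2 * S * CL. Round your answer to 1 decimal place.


Step 1: Calculate dynamic pressure q = 0.5 * 0.924 * 171.6^2 = 0.5 * 0.924 * 29446.56 = 13604.3107 Pa
Step 2: Multiply by wing area and lift coefficient: L = 13604.3107 * 155.9 * 1.183
Step 3: L = 2120912.0412 * 1.183 = 2509038.9 N

2509038.9


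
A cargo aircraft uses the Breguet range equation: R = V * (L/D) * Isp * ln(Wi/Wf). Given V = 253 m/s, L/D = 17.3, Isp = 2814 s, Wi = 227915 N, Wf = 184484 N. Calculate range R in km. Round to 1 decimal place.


Step 1: Coefficient = V * (L/D) * Isp = 253 * 17.3 * 2814 = 12316596.6 m
Step 2: Wi/Wf = 227915 / 184484 = 1.235419
Step 3: ln(1.235419) = 0.21141
Step 4: R = 12316596.6 * 0.21141 = 2603851.9 m = 2603.9 km

2603.9


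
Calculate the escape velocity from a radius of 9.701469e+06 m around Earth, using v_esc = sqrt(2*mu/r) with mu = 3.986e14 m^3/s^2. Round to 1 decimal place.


Step 1: 2*mu/r = 2 * 3.986e14 / 9.701469e+06 = 82173122.4416
Step 2: v_esc = sqrt(82173122.4416) = 9064.9 m/s

9064.9


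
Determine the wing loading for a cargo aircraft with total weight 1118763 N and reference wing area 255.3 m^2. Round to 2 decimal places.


Step 1: Wing loading = W / S = 1118763 / 255.3
Step 2: Wing loading = 4382.15 N/m^2

4382.15


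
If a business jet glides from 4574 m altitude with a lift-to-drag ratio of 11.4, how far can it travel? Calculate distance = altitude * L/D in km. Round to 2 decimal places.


Step 1: Glide distance = altitude * L/D = 4574 * 11.4 = 52143.6 m
Step 2: Convert to km: 52143.6 / 1000 = 52.14 km

52.14


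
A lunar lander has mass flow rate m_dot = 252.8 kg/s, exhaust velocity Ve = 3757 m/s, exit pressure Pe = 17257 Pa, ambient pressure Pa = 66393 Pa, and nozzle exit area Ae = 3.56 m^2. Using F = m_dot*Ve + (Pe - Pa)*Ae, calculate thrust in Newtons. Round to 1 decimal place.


Step 1: Momentum thrust = m_dot * Ve = 252.8 * 3757 = 949769.6 N
Step 2: Pressure thrust = (Pe - Pa) * Ae = (17257 - 66393) * 3.56 = -174924.16 N
Step 3: Total thrust F = 949769.6 + -174924.16 = 774845.4 N

774845.4


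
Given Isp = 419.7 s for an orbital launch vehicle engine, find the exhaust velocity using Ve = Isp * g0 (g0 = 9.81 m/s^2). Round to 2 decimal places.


Step 1: Ve = Isp * g0 = 419.7 * 9.81
Step 2: Ve = 4117.26 m/s

4117.26


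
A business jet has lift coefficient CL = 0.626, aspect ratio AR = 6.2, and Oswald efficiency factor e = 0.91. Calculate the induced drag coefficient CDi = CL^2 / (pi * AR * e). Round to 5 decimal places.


Step 1: CL^2 = 0.626^2 = 0.391876
Step 2: pi * AR * e = 3.14159 * 6.2 * 0.91 = 17.724866
Step 3: CDi = 0.391876 / 17.724866 = 0.02211

0.02211


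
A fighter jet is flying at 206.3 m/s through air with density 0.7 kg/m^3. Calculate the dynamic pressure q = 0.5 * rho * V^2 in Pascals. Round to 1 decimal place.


Step 1: V^2 = 206.3^2 = 42559.69
Step 2: q = 0.5 * 0.7 * 42559.69
Step 3: q = 14895.9 Pa

14895.9


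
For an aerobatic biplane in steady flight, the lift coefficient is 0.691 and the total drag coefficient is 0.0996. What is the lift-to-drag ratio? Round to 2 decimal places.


Step 1: L/D = CL / CD = 0.691 / 0.0996
Step 2: L/D = 6.94

6.94


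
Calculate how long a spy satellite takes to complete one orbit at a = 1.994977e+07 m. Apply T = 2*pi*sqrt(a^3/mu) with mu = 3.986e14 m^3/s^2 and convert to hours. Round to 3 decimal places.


Step 1: a^3 / mu = 7.939875e+21 / 3.986e14 = 1.991941e+07
Step 2: sqrt(1.991941e+07) = 4463.1162 s
Step 3: T = 2*pi * 4463.1162 = 28042.59 s
Step 4: T in hours = 28042.59 / 3600 = 7.790 hours

7.790


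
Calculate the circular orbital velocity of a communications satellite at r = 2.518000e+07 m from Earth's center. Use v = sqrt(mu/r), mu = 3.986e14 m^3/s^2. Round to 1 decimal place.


Step 1: mu / r = 3.986e14 / 2.518000e+07 = 15830023.8284
Step 2: v = sqrt(15830023.8284) = 3978.7 m/s

3978.7


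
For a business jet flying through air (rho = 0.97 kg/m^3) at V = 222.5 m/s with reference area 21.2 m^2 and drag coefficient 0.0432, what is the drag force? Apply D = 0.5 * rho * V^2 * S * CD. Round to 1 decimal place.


Step 1: Dynamic pressure q = 0.5 * 0.97 * 222.5^2 = 24010.5312 Pa
Step 2: Drag D = q * S * CD = 24010.5312 * 21.2 * 0.0432
Step 3: D = 21989.8 N

21989.8


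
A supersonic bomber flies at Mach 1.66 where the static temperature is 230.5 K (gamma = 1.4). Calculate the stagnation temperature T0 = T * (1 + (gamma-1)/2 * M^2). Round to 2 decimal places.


Step 1: (gamma-1)/2 = 0.2
Step 2: M^2 = 2.7556
Step 3: 1 + 0.2 * 2.7556 = 1.55112
Step 4: T0 = 230.5 * 1.55112 = 357.53 K

357.53


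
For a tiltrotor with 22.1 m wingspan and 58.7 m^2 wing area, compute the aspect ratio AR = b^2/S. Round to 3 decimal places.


Step 1: b^2 = 22.1^2 = 488.41
Step 2: AR = 488.41 / 58.7 = 8.320

8.320


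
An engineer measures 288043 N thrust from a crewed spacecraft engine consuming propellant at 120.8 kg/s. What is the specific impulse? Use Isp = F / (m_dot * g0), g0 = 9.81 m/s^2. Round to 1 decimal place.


Step 1: m_dot * g0 = 120.8 * 9.81 = 1185.05
Step 2: Isp = 288043 / 1185.05 = 243.1 s

243.1


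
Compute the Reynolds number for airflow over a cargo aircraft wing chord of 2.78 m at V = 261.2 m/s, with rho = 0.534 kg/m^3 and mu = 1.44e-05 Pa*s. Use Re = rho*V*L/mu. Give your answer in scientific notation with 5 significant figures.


Step 1: Numerator = rho * V * L = 0.534 * 261.2 * 2.78 = 387.756624
Step 2: Re = 387.756624 / 1.44e-05
Step 3: Re = 2.6928e+07

2.6928e+07


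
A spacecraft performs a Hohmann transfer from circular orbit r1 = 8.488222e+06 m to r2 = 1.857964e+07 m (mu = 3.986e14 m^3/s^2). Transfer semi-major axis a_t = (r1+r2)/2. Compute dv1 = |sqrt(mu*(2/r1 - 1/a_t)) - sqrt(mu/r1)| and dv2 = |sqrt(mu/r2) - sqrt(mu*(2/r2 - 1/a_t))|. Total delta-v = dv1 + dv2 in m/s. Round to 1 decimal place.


Step 1: Transfer semi-major axis a_t = (8.488222e+06 + 1.857964e+07) / 2 = 1.353393e+07 m
Step 2: v1 (circular at r1) = sqrt(mu/r1) = 6852.68 m/s
Step 3: v_t1 = sqrt(mu*(2/r1 - 1/a_t)) = 8029.1 m/s
Step 4: dv1 = |8029.1 - 6852.68| = 1176.42 m/s
Step 5: v2 (circular at r2) = 4631.8 m/s, v_t2 = 3668.14 m/s
Step 6: dv2 = |4631.8 - 3668.14| = 963.66 m/s
Step 7: Total delta-v = 1176.42 + 963.66 = 2140.1 m/s

2140.1


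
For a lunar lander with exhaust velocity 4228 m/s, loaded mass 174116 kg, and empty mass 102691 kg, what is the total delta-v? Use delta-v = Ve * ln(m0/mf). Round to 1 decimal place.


Step 1: Mass ratio m0/mf = 174116 / 102691 = 1.695533
Step 2: ln(1.695533) = 0.527997
Step 3: delta-v = 4228 * 0.527997 = 2232.4 m/s

2232.4


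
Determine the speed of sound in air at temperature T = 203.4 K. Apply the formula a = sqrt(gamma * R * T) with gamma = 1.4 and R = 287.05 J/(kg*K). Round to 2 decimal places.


Step 1: gamma * R * T = 1.4 * 287.05 * 203.4 = 81740.358
Step 2: a = sqrt(81740.358) = 285.90 m/s

285.90


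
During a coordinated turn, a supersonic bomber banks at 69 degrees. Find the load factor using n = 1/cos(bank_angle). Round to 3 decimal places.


Step 1: Convert 69 degrees to radians = 1.204277
Step 2: cos(69 deg) = 0.358368
Step 3: n = 1 / 0.358368 = 2.790

2.790


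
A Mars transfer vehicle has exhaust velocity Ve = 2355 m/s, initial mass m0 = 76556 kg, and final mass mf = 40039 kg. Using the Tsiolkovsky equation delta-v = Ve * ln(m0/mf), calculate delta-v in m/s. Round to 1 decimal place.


Step 1: Mass ratio m0/mf = 76556 / 40039 = 1.912036
Step 2: ln(1.912036) = 0.648169
Step 3: delta-v = 2355 * 0.648169 = 1526.4 m/s

1526.4


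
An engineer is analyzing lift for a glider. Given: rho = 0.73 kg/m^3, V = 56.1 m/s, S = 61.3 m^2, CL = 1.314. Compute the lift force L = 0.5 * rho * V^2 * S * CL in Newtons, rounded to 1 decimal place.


Step 1: Calculate dynamic pressure q = 0.5 * 0.73 * 56.1^2 = 0.5 * 0.73 * 3147.21 = 1148.7316 Pa
Step 2: Multiply by wing area and lift coefficient: L = 1148.7316 * 61.3 * 1.314
Step 3: L = 70417.2501 * 1.314 = 92528.3 N

92528.3


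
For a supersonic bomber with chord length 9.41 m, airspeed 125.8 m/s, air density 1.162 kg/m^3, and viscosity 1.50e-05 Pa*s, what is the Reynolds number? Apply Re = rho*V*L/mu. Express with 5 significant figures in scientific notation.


Step 1: Numerator = rho * V * L = 1.162 * 125.8 * 9.41 = 1375.550036
Step 2: Re = 1375.550036 / 1.50e-05
Step 3: Re = 9.1703e+07

9.1703e+07


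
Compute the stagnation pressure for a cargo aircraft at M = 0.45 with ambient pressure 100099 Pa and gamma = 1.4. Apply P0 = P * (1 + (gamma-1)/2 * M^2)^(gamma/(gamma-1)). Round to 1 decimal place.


Step 1: (gamma-1)/2 * M^2 = 0.2 * 0.2025 = 0.0405
Step 2: 1 + 0.0405 = 1.0405
Step 3: Exponent gamma/(gamma-1) = 3.5
Step 4: P0 = 100099 * 1.0405^3.5 = 115021.0 Pa

115021.0


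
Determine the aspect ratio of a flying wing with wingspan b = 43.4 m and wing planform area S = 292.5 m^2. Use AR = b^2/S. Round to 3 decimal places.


Step 1: b^2 = 43.4^2 = 1883.56
Step 2: AR = 1883.56 / 292.5 = 6.440

6.440


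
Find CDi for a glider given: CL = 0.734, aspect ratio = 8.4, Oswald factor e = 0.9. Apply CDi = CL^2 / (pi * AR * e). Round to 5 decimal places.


Step 1: CL^2 = 0.734^2 = 0.538756
Step 2: pi * AR * e = 3.14159 * 8.4 * 0.9 = 23.75044
Step 3: CDi = 0.538756 / 23.75044 = 0.02268

0.02268


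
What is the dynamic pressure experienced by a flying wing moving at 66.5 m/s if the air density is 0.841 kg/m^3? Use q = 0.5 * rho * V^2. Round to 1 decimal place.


Step 1: V^2 = 66.5^2 = 4422.25
Step 2: q = 0.5 * 0.841 * 4422.25
Step 3: q = 1859.6 Pa

1859.6


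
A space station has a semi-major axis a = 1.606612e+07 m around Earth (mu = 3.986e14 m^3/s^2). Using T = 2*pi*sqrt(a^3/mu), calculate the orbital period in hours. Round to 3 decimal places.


Step 1: a^3 / mu = 4.146990e+21 / 3.986e14 = 1.040389e+07
Step 2: sqrt(1.040389e+07) = 3225.5061 s
Step 3: T = 2*pi * 3225.5061 = 20266.45 s
Step 4: T in hours = 20266.45 / 3600 = 5.630 hours

5.630


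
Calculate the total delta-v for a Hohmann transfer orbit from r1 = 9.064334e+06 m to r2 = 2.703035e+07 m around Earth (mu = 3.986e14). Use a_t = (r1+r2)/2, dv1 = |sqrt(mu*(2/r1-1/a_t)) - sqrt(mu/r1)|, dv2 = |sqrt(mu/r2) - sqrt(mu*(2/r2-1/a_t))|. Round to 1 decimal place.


Step 1: Transfer semi-major axis a_t = (9.064334e+06 + 2.703035e+07) / 2 = 1.804734e+07 m
Step 2: v1 (circular at r1) = sqrt(mu/r1) = 6631.33 m/s
Step 3: v_t1 = sqrt(mu*(2/r1 - 1/a_t)) = 8115.59 m/s
Step 4: dv1 = |8115.59 - 6631.33| = 1484.26 m/s
Step 5: v2 (circular at r2) = 3840.1 m/s, v_t2 = 2721.47 m/s
Step 6: dv2 = |3840.1 - 2721.47| = 1118.63 m/s
Step 7: Total delta-v = 1484.26 + 1118.63 = 2602.9 m/s

2602.9


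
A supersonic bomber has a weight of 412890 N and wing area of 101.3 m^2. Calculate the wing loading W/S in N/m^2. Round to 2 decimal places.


Step 1: Wing loading = W / S = 412890 / 101.3
Step 2: Wing loading = 4075.91 N/m^2

4075.91


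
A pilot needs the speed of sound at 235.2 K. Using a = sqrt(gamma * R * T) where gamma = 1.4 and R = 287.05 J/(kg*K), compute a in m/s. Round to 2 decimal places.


Step 1: gamma * R * T = 1.4 * 287.05 * 235.2 = 94519.824
Step 2: a = sqrt(94519.824) = 307.44 m/s

307.44


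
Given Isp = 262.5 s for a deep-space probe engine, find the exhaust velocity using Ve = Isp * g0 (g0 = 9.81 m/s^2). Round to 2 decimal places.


Step 1: Ve = Isp * g0 = 262.5 * 9.81
Step 2: Ve = 2575.13 m/s

2575.13


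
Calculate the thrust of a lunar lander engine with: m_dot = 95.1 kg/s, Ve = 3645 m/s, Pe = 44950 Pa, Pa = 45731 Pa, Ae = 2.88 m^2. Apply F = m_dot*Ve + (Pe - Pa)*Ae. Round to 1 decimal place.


Step 1: Momentum thrust = m_dot * Ve = 95.1 * 3645 = 346639.5 N
Step 2: Pressure thrust = (Pe - Pa) * Ae = (44950 - 45731) * 2.88 = -2249.28 N
Step 3: Total thrust F = 346639.5 + -2249.28 = 344390.2 N

344390.2


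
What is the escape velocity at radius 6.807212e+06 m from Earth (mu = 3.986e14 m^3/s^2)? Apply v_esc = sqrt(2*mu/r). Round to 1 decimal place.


Step 1: 2*mu/r = 2 * 3.986e14 / 6.807212e+06 = 117111087.476
Step 2: v_esc = sqrt(117111087.476) = 10821.8 m/s

10821.8


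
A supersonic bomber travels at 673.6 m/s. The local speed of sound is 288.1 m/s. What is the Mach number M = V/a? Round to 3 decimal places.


Step 1: M = V / a = 673.6 / 288.1
Step 2: M = 2.338

2.338


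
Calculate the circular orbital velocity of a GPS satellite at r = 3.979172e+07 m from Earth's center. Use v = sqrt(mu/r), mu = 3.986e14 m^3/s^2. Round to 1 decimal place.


Step 1: mu / r = 3.986e14 / 3.979172e+07 = 10017159.3487
Step 2: v = sqrt(10017159.3487) = 3165.0 m/s

3165.0


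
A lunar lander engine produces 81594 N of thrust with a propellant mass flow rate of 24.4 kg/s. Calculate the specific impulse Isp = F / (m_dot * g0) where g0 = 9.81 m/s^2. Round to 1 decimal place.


Step 1: m_dot * g0 = 24.4 * 9.81 = 239.36
Step 2: Isp = 81594 / 239.36 = 340.9 s

340.9


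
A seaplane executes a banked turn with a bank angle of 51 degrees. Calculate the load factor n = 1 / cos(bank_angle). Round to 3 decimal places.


Step 1: Convert 51 degrees to radians = 0.890118
Step 2: cos(51 deg) = 0.62932
Step 3: n = 1 / 0.62932 = 1.589

1.589


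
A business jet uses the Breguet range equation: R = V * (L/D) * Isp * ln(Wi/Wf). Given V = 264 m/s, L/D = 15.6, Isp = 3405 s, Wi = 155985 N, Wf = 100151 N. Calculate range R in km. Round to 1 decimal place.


Step 1: Coefficient = V * (L/D) * Isp = 264 * 15.6 * 3405 = 14023152.0 m
Step 2: Wi/Wf = 155985 / 100151 = 1.557498
Step 3: ln(1.557498) = 0.443081
Step 4: R = 14023152.0 * 0.443081 = 6213389.4 m = 6213.4 km

6213.4


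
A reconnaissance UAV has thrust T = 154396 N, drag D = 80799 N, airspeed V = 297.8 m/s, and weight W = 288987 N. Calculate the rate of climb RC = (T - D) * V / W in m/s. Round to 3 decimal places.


Step 1: Excess thrust = T - D = 154396 - 80799 = 73597 N
Step 2: Excess power = 73597 * 297.8 = 21917186.6 W
Step 3: RC = 21917186.6 / 288987 = 75.841 m/s

75.841


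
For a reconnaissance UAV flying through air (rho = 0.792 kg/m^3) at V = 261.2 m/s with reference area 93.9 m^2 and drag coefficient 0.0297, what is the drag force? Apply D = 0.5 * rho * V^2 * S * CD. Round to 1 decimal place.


Step 1: Dynamic pressure q = 0.5 * 0.792 * 261.2^2 = 27017.2742 Pa
Step 2: Drag D = q * S * CD = 27017.2742 * 93.9 * 0.0297
Step 3: D = 75346.6 N

75346.6


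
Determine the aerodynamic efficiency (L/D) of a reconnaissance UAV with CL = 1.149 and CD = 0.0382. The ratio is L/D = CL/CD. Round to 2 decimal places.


Step 1: L/D = CL / CD = 1.149 / 0.0382
Step 2: L/D = 30.08

30.08


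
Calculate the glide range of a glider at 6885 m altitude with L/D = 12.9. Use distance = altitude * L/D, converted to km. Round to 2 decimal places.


Step 1: Glide distance = altitude * L/D = 6885 * 12.9 = 88816.5 m
Step 2: Convert to km: 88816.5 / 1000 = 88.82 km

88.82


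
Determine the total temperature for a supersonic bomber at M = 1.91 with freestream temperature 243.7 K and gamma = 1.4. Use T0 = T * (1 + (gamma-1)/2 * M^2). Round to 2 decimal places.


Step 1: (gamma-1)/2 = 0.2
Step 2: M^2 = 3.6481
Step 3: 1 + 0.2 * 3.6481 = 1.72962
Step 4: T0 = 243.7 * 1.72962 = 421.51 K

421.51


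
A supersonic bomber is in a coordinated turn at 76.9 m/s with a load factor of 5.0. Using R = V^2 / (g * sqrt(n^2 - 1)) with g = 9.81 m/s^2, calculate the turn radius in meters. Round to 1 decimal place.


Step 1: V^2 = 76.9^2 = 5913.61
Step 2: n^2 - 1 = 5.0^2 - 1 = 24.0
Step 3: sqrt(24.0) = 4.898979
Step 4: R = 5913.61 / (9.81 * 4.898979) = 123.0 m

123.0


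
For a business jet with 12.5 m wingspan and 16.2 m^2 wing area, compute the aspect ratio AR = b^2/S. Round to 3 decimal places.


Step 1: b^2 = 12.5^2 = 156.25
Step 2: AR = 156.25 / 16.2 = 9.645

9.645


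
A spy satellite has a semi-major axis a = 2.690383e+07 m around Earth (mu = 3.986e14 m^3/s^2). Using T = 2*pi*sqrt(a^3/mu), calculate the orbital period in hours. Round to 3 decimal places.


Step 1: a^3 / mu = 1.947342e+22 / 3.986e14 = 4.885455e+07
Step 2: sqrt(4.885455e+07) = 6989.6031 s
Step 3: T = 2*pi * 6989.6031 = 43916.97 s
Step 4: T in hours = 43916.97 / 3600 = 12.199 hours

12.199


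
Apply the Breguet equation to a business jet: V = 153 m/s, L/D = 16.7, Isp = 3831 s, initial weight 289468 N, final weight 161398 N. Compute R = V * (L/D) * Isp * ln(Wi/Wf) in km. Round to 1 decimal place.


Step 1: Coefficient = V * (L/D) * Isp = 153 * 16.7 * 3831 = 9788588.1 m
Step 2: Wi/Wf = 289468 / 161398 = 1.793504
Step 3: ln(1.793504) = 0.584171
Step 4: R = 9788588.1 * 0.584171 = 5718213.1 m = 5718.2 km

5718.2


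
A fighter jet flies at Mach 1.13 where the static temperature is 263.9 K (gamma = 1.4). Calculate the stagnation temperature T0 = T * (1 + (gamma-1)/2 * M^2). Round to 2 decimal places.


Step 1: (gamma-1)/2 = 0.2
Step 2: M^2 = 1.2769
Step 3: 1 + 0.2 * 1.2769 = 1.25538
Step 4: T0 = 263.9 * 1.25538 = 331.29 K

331.29


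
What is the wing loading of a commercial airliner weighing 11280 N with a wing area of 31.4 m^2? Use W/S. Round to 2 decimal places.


Step 1: Wing loading = W / S = 11280 / 31.4
Step 2: Wing loading = 359.24 N/m^2

359.24


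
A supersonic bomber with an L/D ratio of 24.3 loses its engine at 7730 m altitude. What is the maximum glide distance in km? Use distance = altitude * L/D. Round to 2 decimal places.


Step 1: Glide distance = altitude * L/D = 7730 * 24.3 = 187839.0 m
Step 2: Convert to km: 187839.0 / 1000 = 187.84 km

187.84


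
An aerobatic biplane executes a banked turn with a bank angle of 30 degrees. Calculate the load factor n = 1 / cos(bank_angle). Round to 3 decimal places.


Step 1: Convert 30 degrees to radians = 0.523599
Step 2: cos(30 deg) = 0.866025
Step 3: n = 1 / 0.866025 = 1.155

1.155


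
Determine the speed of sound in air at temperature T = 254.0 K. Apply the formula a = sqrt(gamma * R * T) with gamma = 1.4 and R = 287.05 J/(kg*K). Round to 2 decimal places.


Step 1: gamma * R * T = 1.4 * 287.05 * 254.0 = 102074.98
Step 2: a = sqrt(102074.98) = 319.49 m/s

319.49


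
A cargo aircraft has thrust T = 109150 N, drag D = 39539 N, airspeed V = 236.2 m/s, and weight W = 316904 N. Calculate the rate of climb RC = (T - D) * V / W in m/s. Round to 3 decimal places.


Step 1: Excess thrust = T - D = 109150 - 39539 = 69611 N
Step 2: Excess power = 69611 * 236.2 = 16442118.2 W
Step 3: RC = 16442118.2 / 316904 = 51.884 m/s

51.884


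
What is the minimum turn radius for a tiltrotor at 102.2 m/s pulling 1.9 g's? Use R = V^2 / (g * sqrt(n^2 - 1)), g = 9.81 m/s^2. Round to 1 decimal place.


Step 1: V^2 = 102.2^2 = 10444.84
Step 2: n^2 - 1 = 1.9^2 - 1 = 2.61
Step 3: sqrt(2.61) = 1.615549
Step 4: R = 10444.84 / (9.81 * 1.615549) = 659.0 m

659.0


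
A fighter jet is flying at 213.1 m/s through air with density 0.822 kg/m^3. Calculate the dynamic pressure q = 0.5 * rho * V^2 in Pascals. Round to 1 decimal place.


Step 1: V^2 = 213.1^2 = 45411.61
Step 2: q = 0.5 * 0.822 * 45411.61
Step 3: q = 18664.2 Pa

18664.2


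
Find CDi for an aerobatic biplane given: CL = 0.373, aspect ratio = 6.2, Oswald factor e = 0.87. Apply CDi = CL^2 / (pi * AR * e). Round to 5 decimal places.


Step 1: CL^2 = 0.373^2 = 0.139129
Step 2: pi * AR * e = 3.14159 * 6.2 * 0.87 = 16.945751
Step 3: CDi = 0.139129 / 16.945751 = 0.00821

0.00821


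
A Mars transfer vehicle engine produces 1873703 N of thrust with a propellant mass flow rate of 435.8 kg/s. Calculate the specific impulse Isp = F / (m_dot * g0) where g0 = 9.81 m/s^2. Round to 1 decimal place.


Step 1: m_dot * g0 = 435.8 * 9.81 = 4275.2
Step 2: Isp = 1873703 / 4275.2 = 438.3 s

438.3


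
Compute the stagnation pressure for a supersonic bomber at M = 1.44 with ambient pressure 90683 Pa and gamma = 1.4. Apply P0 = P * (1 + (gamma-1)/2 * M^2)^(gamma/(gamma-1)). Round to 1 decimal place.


Step 1: (gamma-1)/2 * M^2 = 0.2 * 2.0736 = 0.41472
Step 2: 1 + 0.41472 = 1.41472
Step 3: Exponent gamma/(gamma-1) = 3.5
Step 4: P0 = 90683 * 1.41472^3.5 = 305402.5 Pa

305402.5


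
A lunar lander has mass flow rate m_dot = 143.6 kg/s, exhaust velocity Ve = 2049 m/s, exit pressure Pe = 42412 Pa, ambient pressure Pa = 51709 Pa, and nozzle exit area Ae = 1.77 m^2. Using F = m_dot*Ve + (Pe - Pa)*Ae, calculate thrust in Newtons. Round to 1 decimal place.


Step 1: Momentum thrust = m_dot * Ve = 143.6 * 2049 = 294236.4 N
Step 2: Pressure thrust = (Pe - Pa) * Ae = (42412 - 51709) * 1.77 = -16455.69 N
Step 3: Total thrust F = 294236.4 + -16455.69 = 277780.7 N

277780.7


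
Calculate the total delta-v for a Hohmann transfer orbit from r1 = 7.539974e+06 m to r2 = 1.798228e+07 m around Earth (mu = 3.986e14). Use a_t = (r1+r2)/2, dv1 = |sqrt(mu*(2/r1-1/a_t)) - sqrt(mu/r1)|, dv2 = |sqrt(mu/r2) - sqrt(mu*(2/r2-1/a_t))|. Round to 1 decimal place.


Step 1: Transfer semi-major axis a_t = (7.539974e+06 + 1.798228e+07) / 2 = 1.276113e+07 m
Step 2: v1 (circular at r1) = sqrt(mu/r1) = 7270.83 m/s
Step 3: v_t1 = sqrt(mu*(2/r1 - 1/a_t)) = 8631.01 m/s
Step 4: dv1 = |8631.01 - 7270.83| = 1360.18 m/s
Step 5: v2 (circular at r2) = 4708.11 m/s, v_t2 = 3618.98 m/s
Step 6: dv2 = |4708.11 - 3618.98| = 1089.12 m/s
Step 7: Total delta-v = 1360.18 + 1089.12 = 2449.3 m/s

2449.3


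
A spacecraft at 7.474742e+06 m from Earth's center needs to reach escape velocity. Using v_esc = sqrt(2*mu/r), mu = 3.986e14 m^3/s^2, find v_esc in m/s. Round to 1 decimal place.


Step 1: 2*mu/r = 2 * 3.986e14 / 7.474742e+06 = 106652510.5482
Step 2: v_esc = sqrt(106652510.5482) = 10327.3 m/s

10327.3


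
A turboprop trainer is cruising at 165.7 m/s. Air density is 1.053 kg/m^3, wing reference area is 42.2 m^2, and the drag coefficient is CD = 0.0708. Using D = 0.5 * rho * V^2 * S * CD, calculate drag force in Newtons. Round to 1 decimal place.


Step 1: Dynamic pressure q = 0.5 * 1.053 * 165.7^2 = 14455.842 Pa
Step 2: Drag D = q * S * CD = 14455.842 * 42.2 * 0.0708
Step 3: D = 43190.6 N

43190.6


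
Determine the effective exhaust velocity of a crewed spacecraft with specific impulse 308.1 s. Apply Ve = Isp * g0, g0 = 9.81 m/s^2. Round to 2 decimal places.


Step 1: Ve = Isp * g0 = 308.1 * 9.81
Step 2: Ve = 3022.46 m/s

3022.46


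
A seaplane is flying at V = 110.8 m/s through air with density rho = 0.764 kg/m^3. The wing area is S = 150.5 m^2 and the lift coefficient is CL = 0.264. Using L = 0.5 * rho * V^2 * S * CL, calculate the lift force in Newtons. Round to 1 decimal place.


Step 1: Calculate dynamic pressure q = 0.5 * 0.764 * 110.8^2 = 0.5 * 0.764 * 12276.64 = 4689.6765 Pa
Step 2: Multiply by wing area and lift coefficient: L = 4689.6765 * 150.5 * 0.264
Step 3: L = 705796.3102 * 0.264 = 186330.2 N

186330.2


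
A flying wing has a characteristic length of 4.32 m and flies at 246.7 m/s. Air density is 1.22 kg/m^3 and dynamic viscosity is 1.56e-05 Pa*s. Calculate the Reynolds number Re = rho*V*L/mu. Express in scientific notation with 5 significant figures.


Step 1: Numerator = rho * V * L = 1.22 * 246.7 * 4.32 = 1300.20768
Step 2: Re = 1300.20768 / 1.56e-05
Step 3: Re = 8.3347e+07

8.3347e+07


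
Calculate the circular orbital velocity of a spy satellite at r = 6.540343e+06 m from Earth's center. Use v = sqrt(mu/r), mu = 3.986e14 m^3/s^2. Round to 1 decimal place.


Step 1: mu / r = 3.986e14 / 6.540343e+06 = 60944815.8912
Step 2: v = sqrt(60944815.8912) = 7806.7 m/s

7806.7


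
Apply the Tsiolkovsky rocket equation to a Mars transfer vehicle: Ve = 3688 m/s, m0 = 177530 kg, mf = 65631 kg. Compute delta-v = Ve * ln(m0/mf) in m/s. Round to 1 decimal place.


Step 1: Mass ratio m0/mf = 177530 / 65631 = 2.704972
Step 2: ln(2.704972) = 0.995091
Step 3: delta-v = 3688 * 0.995091 = 3669.9 m/s

3669.9


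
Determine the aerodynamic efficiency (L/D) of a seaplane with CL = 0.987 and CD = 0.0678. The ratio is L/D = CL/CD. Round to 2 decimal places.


Step 1: L/D = CL / CD = 0.987 / 0.0678
Step 2: L/D = 14.56

14.56


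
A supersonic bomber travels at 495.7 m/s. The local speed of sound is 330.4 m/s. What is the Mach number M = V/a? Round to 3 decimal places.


Step 1: M = V / a = 495.7 / 330.4
Step 2: M = 1.500

1.500


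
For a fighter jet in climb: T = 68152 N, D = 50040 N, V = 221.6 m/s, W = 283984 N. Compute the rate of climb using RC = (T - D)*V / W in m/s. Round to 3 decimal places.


Step 1: Excess thrust = T - D = 68152 - 50040 = 18112 N
Step 2: Excess power = 18112 * 221.6 = 4013619.2 W
Step 3: RC = 4013619.2 / 283984 = 14.133 m/s

14.133


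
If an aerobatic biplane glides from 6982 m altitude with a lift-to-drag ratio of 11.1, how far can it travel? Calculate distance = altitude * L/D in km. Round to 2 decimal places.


Step 1: Glide distance = altitude * L/D = 6982 * 11.1 = 77500.2 m
Step 2: Convert to km: 77500.2 / 1000 = 77.50 km

77.50


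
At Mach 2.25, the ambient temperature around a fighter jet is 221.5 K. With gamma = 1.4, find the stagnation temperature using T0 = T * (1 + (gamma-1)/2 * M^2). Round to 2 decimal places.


Step 1: (gamma-1)/2 = 0.2
Step 2: M^2 = 5.0625
Step 3: 1 + 0.2 * 5.0625 = 2.0125
Step 4: T0 = 221.5 * 2.0125 = 445.77 K

445.77


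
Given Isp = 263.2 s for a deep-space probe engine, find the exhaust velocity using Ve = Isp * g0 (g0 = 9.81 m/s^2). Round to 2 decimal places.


Step 1: Ve = Isp * g0 = 263.2 * 9.81
Step 2: Ve = 2581.99 m/s

2581.99


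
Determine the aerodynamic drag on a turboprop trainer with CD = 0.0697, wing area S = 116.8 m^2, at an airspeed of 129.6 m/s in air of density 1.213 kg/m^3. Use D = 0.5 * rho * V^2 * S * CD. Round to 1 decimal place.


Step 1: Dynamic pressure q = 0.5 * 1.213 * 129.6^2 = 10186.871 Pa
Step 2: Drag D = q * S * CD = 10186.871 * 116.8 * 0.0697
Step 3: D = 82930.9 N

82930.9


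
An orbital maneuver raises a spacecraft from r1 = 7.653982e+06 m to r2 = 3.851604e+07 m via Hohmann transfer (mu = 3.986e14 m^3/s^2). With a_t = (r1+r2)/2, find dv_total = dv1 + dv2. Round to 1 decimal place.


Step 1: Transfer semi-major axis a_t = (7.653982e+06 + 3.851604e+07) / 2 = 2.308501e+07 m
Step 2: v1 (circular at r1) = sqrt(mu/r1) = 7216.47 m/s
Step 3: v_t1 = sqrt(mu*(2/r1 - 1/a_t)) = 9321.39 m/s
Step 4: dv1 = |9321.39 - 7216.47| = 2104.92 m/s
Step 5: v2 (circular at r2) = 3216.98 m/s, v_t2 = 1852.36 m/s
Step 6: dv2 = |3216.98 - 1852.36| = 1364.61 m/s
Step 7: Total delta-v = 2104.92 + 1364.61 = 3469.5 m/s

3469.5


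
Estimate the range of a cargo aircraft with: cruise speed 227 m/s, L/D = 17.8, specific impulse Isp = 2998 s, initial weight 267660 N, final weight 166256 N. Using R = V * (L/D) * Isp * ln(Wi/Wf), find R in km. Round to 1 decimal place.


Step 1: Coefficient = V * (L/D) * Isp = 227 * 17.8 * 2998 = 12113718.8 m
Step 2: Wi/Wf = 267660 / 166256 = 1.609927
Step 3: ln(1.609927) = 0.476189
Step 4: R = 12113718.8 * 0.476189 = 5768416.6 m = 5768.4 km

5768.4


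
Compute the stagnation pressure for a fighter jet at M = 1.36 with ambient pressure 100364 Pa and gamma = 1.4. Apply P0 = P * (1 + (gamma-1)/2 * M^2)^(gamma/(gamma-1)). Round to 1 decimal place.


Step 1: (gamma-1)/2 * M^2 = 0.2 * 1.8496 = 0.36992
Step 2: 1 + 0.36992 = 1.36992
Step 3: Exponent gamma/(gamma-1) = 3.5
Step 4: P0 = 100364 * 1.36992^3.5 = 302002.9 Pa

302002.9


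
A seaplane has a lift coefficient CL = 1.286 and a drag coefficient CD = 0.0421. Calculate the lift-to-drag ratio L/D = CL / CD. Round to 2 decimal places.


Step 1: L/D = CL / CD = 1.286 / 0.0421
Step 2: L/D = 30.55

30.55


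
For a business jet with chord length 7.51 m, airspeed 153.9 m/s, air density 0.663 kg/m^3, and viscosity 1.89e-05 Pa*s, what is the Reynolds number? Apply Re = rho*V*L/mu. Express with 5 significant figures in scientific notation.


Step 1: Numerator = rho * V * L = 0.663 * 153.9 * 7.51 = 766.288107
Step 2: Re = 766.288107 / 1.89e-05
Step 3: Re = 4.0544e+07

4.0544e+07


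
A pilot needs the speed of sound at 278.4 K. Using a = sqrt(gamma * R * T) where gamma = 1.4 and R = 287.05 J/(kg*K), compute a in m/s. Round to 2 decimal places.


Step 1: gamma * R * T = 1.4 * 287.05 * 278.4 = 111880.608
Step 2: a = sqrt(111880.608) = 334.49 m/s

334.49


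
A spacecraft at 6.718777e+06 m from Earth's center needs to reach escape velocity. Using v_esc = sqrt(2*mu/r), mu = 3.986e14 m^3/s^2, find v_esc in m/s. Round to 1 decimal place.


Step 1: 2*mu/r = 2 * 3.986e14 / 6.718777e+06 = 118652546.4381
Step 2: v_esc = sqrt(118652546.4381) = 10892.8 m/s

10892.8


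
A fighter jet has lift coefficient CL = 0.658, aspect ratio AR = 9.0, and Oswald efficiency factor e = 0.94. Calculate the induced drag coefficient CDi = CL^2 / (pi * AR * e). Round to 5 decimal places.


Step 1: CL^2 = 0.658^2 = 0.432964
Step 2: pi * AR * e = 3.14159 * 9.0 * 0.94 = 26.577874
Step 3: CDi = 0.432964 / 26.577874 = 0.01629

0.01629


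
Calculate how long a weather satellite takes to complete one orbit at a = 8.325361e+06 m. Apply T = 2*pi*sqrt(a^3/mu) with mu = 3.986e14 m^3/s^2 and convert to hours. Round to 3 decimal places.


Step 1: a^3 / mu = 5.770444e+20 / 3.986e14 = 1.447678e+06
Step 2: sqrt(1.447678e+06) = 1203.1948 s
Step 3: T = 2*pi * 1203.1948 = 7559.9 s
Step 4: T in hours = 7559.9 / 3600 = 2.100 hours

2.100


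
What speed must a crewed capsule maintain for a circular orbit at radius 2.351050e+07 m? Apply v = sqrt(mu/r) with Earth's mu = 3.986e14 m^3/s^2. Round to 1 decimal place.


Step 1: mu / r = 3.986e14 / 2.351050e+07 = 16954126.8795
Step 2: v = sqrt(16954126.8795) = 4117.5 m/s

4117.5


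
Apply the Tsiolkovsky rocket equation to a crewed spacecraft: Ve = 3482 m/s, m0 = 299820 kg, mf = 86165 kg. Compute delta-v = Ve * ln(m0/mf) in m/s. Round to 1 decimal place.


Step 1: Mass ratio m0/mf = 299820 / 86165 = 3.479603
Step 2: ln(3.479603) = 1.246918
Step 3: delta-v = 3482 * 1.246918 = 4341.8 m/s

4341.8


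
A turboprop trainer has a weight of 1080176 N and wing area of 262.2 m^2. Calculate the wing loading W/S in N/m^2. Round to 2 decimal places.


Step 1: Wing loading = W / S = 1080176 / 262.2
Step 2: Wing loading = 4119.66 N/m^2

4119.66


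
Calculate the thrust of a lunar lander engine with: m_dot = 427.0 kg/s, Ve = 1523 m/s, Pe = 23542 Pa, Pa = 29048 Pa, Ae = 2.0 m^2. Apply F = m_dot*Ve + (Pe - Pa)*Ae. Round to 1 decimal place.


Step 1: Momentum thrust = m_dot * Ve = 427.0 * 1523 = 650321.0 N
Step 2: Pressure thrust = (Pe - Pa) * Ae = (23542 - 29048) * 2.0 = -11012.0 N
Step 3: Total thrust F = 650321.0 + -11012.0 = 639309.0 N

639309.0


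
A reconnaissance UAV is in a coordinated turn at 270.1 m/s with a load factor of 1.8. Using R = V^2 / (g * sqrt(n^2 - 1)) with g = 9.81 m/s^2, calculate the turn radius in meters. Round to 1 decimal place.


Step 1: V^2 = 270.1^2 = 72954.01
Step 2: n^2 - 1 = 1.8^2 - 1 = 2.24
Step 3: sqrt(2.24) = 1.496663
Step 4: R = 72954.01 / (9.81 * 1.496663) = 4968.9 m

4968.9


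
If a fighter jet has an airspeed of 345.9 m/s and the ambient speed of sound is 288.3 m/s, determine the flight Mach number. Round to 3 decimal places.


Step 1: M = V / a = 345.9 / 288.3
Step 2: M = 1.200

1.200


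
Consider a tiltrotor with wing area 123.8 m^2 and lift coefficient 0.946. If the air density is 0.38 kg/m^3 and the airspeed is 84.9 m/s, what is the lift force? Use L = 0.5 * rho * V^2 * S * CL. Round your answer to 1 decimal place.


Step 1: Calculate dynamic pressure q = 0.5 * 0.38 * 84.9^2 = 0.5 * 0.38 * 7208.01 = 1369.5219 Pa
Step 2: Multiply by wing area and lift coefficient: L = 1369.5219 * 123.8 * 0.946
Step 3: L = 169546.8112 * 0.946 = 160391.3 N

160391.3


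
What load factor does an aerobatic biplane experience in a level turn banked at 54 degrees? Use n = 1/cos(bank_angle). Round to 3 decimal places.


Step 1: Convert 54 degrees to radians = 0.942478
Step 2: cos(54 deg) = 0.587785
Step 3: n = 1 / 0.587785 = 1.701

1.701


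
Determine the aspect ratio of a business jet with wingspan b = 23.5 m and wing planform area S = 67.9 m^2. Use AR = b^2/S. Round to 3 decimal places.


Step 1: b^2 = 23.5^2 = 552.25
Step 2: AR = 552.25 / 67.9 = 8.133

8.133


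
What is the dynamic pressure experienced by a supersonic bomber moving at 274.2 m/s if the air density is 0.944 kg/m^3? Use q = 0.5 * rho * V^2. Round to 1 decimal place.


Step 1: V^2 = 274.2^2 = 75185.64
Step 2: q = 0.5 * 0.944 * 75185.64
Step 3: q = 35487.6 Pa

35487.6


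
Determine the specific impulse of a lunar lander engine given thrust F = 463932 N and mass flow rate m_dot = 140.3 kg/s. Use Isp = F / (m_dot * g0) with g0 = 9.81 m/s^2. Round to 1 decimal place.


Step 1: m_dot * g0 = 140.3 * 9.81 = 1376.34
Step 2: Isp = 463932 / 1376.34 = 337.1 s

337.1


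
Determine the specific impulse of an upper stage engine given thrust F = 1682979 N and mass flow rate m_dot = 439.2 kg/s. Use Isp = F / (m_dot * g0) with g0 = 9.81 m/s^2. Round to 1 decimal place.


Step 1: m_dot * g0 = 439.2 * 9.81 = 4308.55
Step 2: Isp = 1682979 / 4308.55 = 390.6 s

390.6


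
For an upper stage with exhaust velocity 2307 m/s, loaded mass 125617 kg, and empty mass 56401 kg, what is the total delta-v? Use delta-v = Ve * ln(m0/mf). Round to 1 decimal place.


Step 1: Mass ratio m0/mf = 125617 / 56401 = 2.227212
Step 2: ln(2.227212) = 0.800751
Step 3: delta-v = 2307 * 0.800751 = 1847.3 m/s

1847.3


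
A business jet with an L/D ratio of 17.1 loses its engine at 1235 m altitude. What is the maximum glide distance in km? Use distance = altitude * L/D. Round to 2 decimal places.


Step 1: Glide distance = altitude * L/D = 1235 * 17.1 = 21118.5 m
Step 2: Convert to km: 21118.5 / 1000 = 21.12 km

21.12


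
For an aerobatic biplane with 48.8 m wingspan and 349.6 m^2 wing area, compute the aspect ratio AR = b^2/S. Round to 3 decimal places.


Step 1: b^2 = 48.8^2 = 2381.44
Step 2: AR = 2381.44 / 349.6 = 6.812

6.812


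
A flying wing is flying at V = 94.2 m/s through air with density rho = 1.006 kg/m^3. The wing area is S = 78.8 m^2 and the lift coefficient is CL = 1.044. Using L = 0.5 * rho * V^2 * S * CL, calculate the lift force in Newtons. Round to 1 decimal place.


Step 1: Calculate dynamic pressure q = 0.5 * 1.006 * 94.2^2 = 0.5 * 1.006 * 8873.64 = 4463.4409 Pa
Step 2: Multiply by wing area and lift coefficient: L = 4463.4409 * 78.8 * 1.044
Step 3: L = 351719.1445 * 1.044 = 367194.8 N

367194.8


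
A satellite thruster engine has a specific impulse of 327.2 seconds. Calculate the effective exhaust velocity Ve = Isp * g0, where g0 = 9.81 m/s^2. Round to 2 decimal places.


Step 1: Ve = Isp * g0 = 327.2 * 9.81
Step 2: Ve = 3209.83 m/s

3209.83


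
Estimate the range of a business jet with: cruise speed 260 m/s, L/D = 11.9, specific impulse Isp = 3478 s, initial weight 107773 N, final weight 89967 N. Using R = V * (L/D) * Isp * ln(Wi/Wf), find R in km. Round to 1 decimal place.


Step 1: Coefficient = V * (L/D) * Isp = 260 * 11.9 * 3478 = 10760932.0 m
Step 2: Wi/Wf = 107773 / 89967 = 1.197917
Step 3: ln(1.197917) = 0.180584
Step 4: R = 10760932.0 * 0.180584 = 1943254.6 m = 1943.3 km

1943.3


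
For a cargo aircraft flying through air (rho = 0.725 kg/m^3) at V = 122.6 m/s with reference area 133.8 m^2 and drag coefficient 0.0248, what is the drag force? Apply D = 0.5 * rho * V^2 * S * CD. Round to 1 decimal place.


Step 1: Dynamic pressure q = 0.5 * 0.725 * 122.6^2 = 5448.6505 Pa
Step 2: Drag D = q * S * CD = 5448.6505 * 133.8 * 0.0248
Step 3: D = 18079.9 N

18079.9


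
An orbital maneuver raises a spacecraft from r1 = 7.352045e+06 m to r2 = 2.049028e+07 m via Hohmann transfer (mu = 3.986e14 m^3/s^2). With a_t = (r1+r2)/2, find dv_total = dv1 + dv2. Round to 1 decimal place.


Step 1: Transfer semi-major axis a_t = (7.352045e+06 + 2.049028e+07) / 2 = 1.392116e+07 m
Step 2: v1 (circular at r1) = sqrt(mu/r1) = 7363.17 m/s
Step 3: v_t1 = sqrt(mu*(2/r1 - 1/a_t)) = 8933.07 m/s
Step 4: dv1 = |8933.07 - 7363.17| = 1569.9 m/s
Step 5: v2 (circular at r2) = 4410.57 m/s, v_t2 = 3205.24 m/s
Step 6: dv2 = |4410.57 - 3205.24| = 1205.33 m/s
Step 7: Total delta-v = 1569.9 + 1205.33 = 2775.2 m/s

2775.2


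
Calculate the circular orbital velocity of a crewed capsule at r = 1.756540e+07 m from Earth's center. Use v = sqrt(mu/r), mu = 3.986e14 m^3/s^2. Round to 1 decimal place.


Step 1: mu / r = 3.986e14 / 1.756540e+07 = 22692338.347
Step 2: v = sqrt(22692338.347) = 4763.6 m/s

4763.6


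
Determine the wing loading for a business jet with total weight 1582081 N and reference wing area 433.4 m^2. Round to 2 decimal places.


Step 1: Wing loading = W / S = 1582081 / 433.4
Step 2: Wing loading = 3650.39 N/m^2

3650.39


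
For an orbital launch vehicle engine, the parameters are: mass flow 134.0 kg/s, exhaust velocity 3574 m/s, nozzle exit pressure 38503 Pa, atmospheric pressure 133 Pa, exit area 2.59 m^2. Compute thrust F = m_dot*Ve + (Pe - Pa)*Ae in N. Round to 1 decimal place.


Step 1: Momentum thrust = m_dot * Ve = 134.0 * 3574 = 478916.0 N
Step 2: Pressure thrust = (Pe - Pa) * Ae = (38503 - 133) * 2.59 = 99378.30 N
Step 3: Total thrust F = 478916.0 + 99378.30 = 578294.3 N

578294.3


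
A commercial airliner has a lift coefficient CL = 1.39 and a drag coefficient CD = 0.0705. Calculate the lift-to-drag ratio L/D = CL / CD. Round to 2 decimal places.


Step 1: L/D = CL / CD = 1.39 / 0.0705
Step 2: L/D = 19.72

19.72


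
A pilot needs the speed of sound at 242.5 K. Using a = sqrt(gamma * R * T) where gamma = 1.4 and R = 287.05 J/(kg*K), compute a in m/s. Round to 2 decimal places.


Step 1: gamma * R * T = 1.4 * 287.05 * 242.5 = 97453.475
Step 2: a = sqrt(97453.475) = 312.18 m/s

312.18


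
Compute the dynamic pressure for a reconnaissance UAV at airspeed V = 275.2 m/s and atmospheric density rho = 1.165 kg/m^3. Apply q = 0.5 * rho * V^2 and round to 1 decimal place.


Step 1: V^2 = 275.2^2 = 75735.04
Step 2: q = 0.5 * 1.165 * 75735.04
Step 3: q = 44115.7 Pa

44115.7


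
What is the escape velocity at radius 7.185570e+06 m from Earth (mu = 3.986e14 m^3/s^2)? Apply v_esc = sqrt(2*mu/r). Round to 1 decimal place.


Step 1: 2*mu/r = 2 * 3.986e14 / 7.185570e+06 = 110944573.6386
Step 2: v_esc = sqrt(110944573.6386) = 10533.0 m/s

10533.0


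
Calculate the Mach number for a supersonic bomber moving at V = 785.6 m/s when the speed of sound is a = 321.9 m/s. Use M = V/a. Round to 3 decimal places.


Step 1: M = V / a = 785.6 / 321.9
Step 2: M = 2.441

2.441
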